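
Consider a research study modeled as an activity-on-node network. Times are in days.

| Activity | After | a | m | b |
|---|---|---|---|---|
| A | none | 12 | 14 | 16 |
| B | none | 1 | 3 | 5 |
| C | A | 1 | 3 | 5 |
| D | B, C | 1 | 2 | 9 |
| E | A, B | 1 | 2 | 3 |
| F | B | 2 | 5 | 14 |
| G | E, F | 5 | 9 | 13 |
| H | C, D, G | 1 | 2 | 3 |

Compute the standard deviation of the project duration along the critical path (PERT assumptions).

1.56 days

te_A = (12 + 4·14 + 16)/6 = 84/6 = 14; σ²_A = ((16−12)/6)² = 0.444
te_B = (1 + 4·3 + 5)/6 = 18/6 = 3; σ²_B = ((5−1)/6)² = 0.444
te_C = (1 + 4·3 + 5)/6 = 18/6 = 3; σ²_C = ((5−1)/6)² = 0.444
te_D = (1 + 4·2 + 9)/6 = 18/6 = 3; σ²_D = ((9−1)/6)² = 1.778
te_E = (1 + 4·2 + 3)/6 = 12/6 = 2; σ²_E = ((3−1)/6)² = 0.111
te_F = (2 + 4·5 + 14)/6 = 36/6 = 6; σ²_F = ((14−2)/6)² = 4.000
te_G = (5 + 4·9 + 13)/6 = 54/6 = 9; σ²_G = ((13−5)/6)² = 1.778
te_H = (1 + 4·2 + 3)/6 = 12/6 = 2; σ²_H = ((3−1)/6)² = 0.111

Forward pass:
ES_A = 0; EF_A = 14
ES_B = 0; EF_B = 3
ES_C = 14; EF_C = 14+3 = 17
ES_D = max(EF_B=3, EF_C=17) = 17; EF_D = 17+3 = 20
ES_E = max(EF_A=14, EF_B=3) = 14; EF_E = 14+2 = 16
ES_F = 3; EF_F = 3+6 = 9
ES_G = max(EF_E=16, EF_F=9) = 16; EF_G = 16+9 = 25
ES_H = max(EF_C=17, EF_D=20, EF_G=25) = 25; EF_H = 25+2 = 27
Expected project duration μ = 27 days. Critical path: A → E → G → H.

Variance along critical path = 0.444 + 0.111 + 1.778 + 0.111 = 2.444
σ = √2.444 = 1.563 days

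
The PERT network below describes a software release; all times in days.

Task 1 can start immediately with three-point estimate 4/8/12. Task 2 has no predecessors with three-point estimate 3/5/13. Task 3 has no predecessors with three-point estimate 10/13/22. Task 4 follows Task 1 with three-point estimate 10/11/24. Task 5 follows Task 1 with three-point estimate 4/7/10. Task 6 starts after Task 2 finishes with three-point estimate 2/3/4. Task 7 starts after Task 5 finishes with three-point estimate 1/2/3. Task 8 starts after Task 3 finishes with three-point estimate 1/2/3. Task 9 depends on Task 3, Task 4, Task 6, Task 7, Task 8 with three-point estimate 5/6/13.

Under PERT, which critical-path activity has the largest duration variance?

te_Task 1 = (4 + 4·8 + 12)/6 = 48/6 = 8; σ²_Task 1 = ((12−4)/6)² = 1.778
te_Task 2 = (3 + 4·5 + 13)/6 = 36/6 = 6; σ²_Task 2 = ((13−3)/6)² = 2.778
te_Task 3 = (10 + 4·13 + 22)/6 = 84/6 = 14; σ²_Task 3 = ((22−10)/6)² = 4.000
te_Task 4 = (10 + 4·11 + 24)/6 = 78/6 = 13; σ²_Task 4 = ((24−10)/6)² = 5.444
te_Task 5 = (4 + 4·7 + 10)/6 = 42/6 = 7; σ²_Task 5 = ((10−4)/6)² = 1.000
te_Task 6 = (2 + 4·3 + 4)/6 = 18/6 = 3; σ²_Task 6 = ((4−2)/6)² = 0.111
te_Task 7 = (1 + 4·2 + 3)/6 = 12/6 = 2; σ²_Task 7 = ((3−1)/6)² = 0.111
te_Task 8 = (1 + 4·2 + 3)/6 = 12/6 = 2; σ²_Task 8 = ((3−1)/6)² = 0.111
te_Task 9 = (5 + 4·6 + 13)/6 = 42/6 = 7; σ²_Task 9 = ((13−5)/6)² = 1.778

Forward pass:
ES_Task 1 = 0; EF_Task 1 = 8
ES_Task 2 = 0; EF_Task 2 = 6
ES_Task 3 = 0; EF_Task 3 = 14
ES_Task 4 = 8; EF_Task 4 = 8+13 = 21
ES_Task 5 = 8; EF_Task 5 = 8+7 = 15
ES_Task 6 = 6; EF_Task 6 = 6+3 = 9
ES_Task 7 = 15; EF_Task 7 = 15+2 = 17
ES_Task 8 = 14; EF_Task 8 = 14+2 = 16
ES_Task 9 = max(EF_Task 3=14, EF_Task 4=21, EF_Task 6=9, EF_Task 7=17, EF_Task 8=16) = 21; EF_Task 9 = 21+7 = 28
Expected project duration μ = 28 days. Critical path: Task 1 → Task 4 → Task 9.

Variances on critical path: σ²_Task 1=1.778, σ²_Task 4=5.444, σ²_Task 9=1.778.
Largest is σ²_Task 4 = 5.444.

Task 4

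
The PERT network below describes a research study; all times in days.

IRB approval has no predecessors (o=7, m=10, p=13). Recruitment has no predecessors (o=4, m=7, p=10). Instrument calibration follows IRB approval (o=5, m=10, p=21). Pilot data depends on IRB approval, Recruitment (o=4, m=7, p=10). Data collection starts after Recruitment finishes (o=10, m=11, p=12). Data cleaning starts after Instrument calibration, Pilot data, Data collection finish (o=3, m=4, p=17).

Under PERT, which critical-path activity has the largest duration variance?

Instrument calibration

te_IRB approval = (7 + 4·10 + 13)/6 = 60/6 = 10; σ²_IRB approval = ((13−7)/6)² = 1.000
te_Recruitment = (4 + 4·7 + 10)/6 = 42/6 = 7; σ²_Recruitment = ((10−4)/6)² = 1.000
te_Instrument calibration = (5 + 4·10 + 21)/6 = 66/6 = 11; σ²_Instrument calibration = ((21−5)/6)² = 7.111
te_Pilot data = (4 + 4·7 + 10)/6 = 42/6 = 7; σ²_Pilot data = ((10−4)/6)² = 1.000
te_Data collection = (10 + 4·11 + 12)/6 = 66/6 = 11; σ²_Data collection = ((12−10)/6)² = 0.111
te_Data cleaning = (3 + 4·4 + 17)/6 = 36/6 = 6; σ²_Data cleaning = ((17−3)/6)² = 5.444

Forward pass:
ES_IRB approval = 0; EF_IRB approval = 10
ES_Recruitment = 0; EF_Recruitment = 7
ES_Instrument calibration = 10; EF_Instrument calibration = 10+11 = 21
ES_Pilot data = max(EF_IRB approval=10, EF_Recruitment=7) = 10; EF_Pilot data = 10+7 = 17
ES_Data collection = 7; EF_Data collection = 7+11 = 18
ES_Data cleaning = max(EF_Instrument calibration=21, EF_Pilot data=17, EF_Data collection=18) = 21; EF_Data cleaning = 21+6 = 27
Expected project duration μ = 27 days. Critical path: IRB approval → Instrument calibration → Data cleaning.

Variances on critical path: σ²_IRB approval=1.000, σ²_Instrument calibration=7.111, σ²_Data cleaning=5.444.
Largest is σ²_Instrument calibration = 7.111.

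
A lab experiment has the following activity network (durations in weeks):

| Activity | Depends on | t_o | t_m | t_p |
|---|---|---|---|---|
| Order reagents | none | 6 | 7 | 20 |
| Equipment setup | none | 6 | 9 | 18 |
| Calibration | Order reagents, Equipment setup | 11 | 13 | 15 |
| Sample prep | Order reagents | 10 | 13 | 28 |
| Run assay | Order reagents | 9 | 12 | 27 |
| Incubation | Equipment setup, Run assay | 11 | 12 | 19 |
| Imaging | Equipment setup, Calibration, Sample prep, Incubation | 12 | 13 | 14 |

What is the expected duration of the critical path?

te_Order reagents = (6 + 4·7 + 20)/6 = 54/6 = 9
te_Equipment setup = (6 + 4·9 + 18)/6 = 60/6 = 10
te_Calibration = (11 + 4·13 + 15)/6 = 78/6 = 13
te_Sample prep = (10 + 4·13 + 28)/6 = 90/6 = 15
te_Run assay = (9 + 4·12 + 27)/6 = 84/6 = 14
te_Incubation = (11 + 4·12 + 19)/6 = 78/6 = 13
te_Imaging = (12 + 4·13 + 14)/6 = 78/6 = 13

Forward pass:
ES_Order reagents = 0; EF_Order reagents = 9
ES_Equipment setup = 0; EF_Equipment setup = 10
ES_Calibration = max(EF_Order reagents=9, EF_Equipment setup=10) = 10; EF_Calibration = 10+13 = 23
ES_Sample prep = 9; EF_Sample prep = 9+15 = 24
ES_Run assay = 9; EF_Run assay = 9+14 = 23
ES_Incubation = max(EF_Equipment setup=10, EF_Run assay=23) = 23; EF_Incubation = 23+13 = 36
ES_Imaging = max(EF_Equipment setup=10, EF_Calibration=23, EF_Sample prep=24, EF_Incubation=36) = 36; EF_Imaging = 36+13 = 49
Expected project duration μ = 49 weeks. Critical path: Order reagents → Run assay → Incubation → Imaging.

49 weeks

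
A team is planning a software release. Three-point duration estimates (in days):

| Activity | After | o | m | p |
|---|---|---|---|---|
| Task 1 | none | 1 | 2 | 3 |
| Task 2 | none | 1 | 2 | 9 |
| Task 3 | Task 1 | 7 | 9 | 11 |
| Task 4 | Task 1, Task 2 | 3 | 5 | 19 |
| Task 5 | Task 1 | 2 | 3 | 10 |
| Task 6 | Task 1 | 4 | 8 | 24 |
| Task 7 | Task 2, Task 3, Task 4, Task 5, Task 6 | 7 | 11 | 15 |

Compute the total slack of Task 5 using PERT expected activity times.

te_Task 1 = (1 + 4·2 + 3)/6 = 12/6 = 2
te_Task 2 = (1 + 4·2 + 9)/6 = 18/6 = 3
te_Task 3 = (7 + 4·9 + 11)/6 = 54/6 = 9
te_Task 4 = (3 + 4·5 + 19)/6 = 42/6 = 7
te_Task 5 = (2 + 4·3 + 10)/6 = 24/6 = 4
te_Task 6 = (4 + 4·8 + 24)/6 = 60/6 = 10
te_Task 7 = (7 + 4·11 + 15)/6 = 66/6 = 11

Forward pass:
ES_Task 1 = 0; EF_Task 1 = 2
ES_Task 2 = 0; EF_Task 2 = 3
ES_Task 3 = 2; EF_Task 3 = 2+9 = 11
ES_Task 4 = max(EF_Task 1=2, EF_Task 2=3) = 3; EF_Task 4 = 3+7 = 10
ES_Task 5 = 2; EF_Task 5 = 2+4 = 6
ES_Task 6 = 2; EF_Task 6 = 2+10 = 12
ES_Task 7 = max(EF_Task 2=3, EF_Task 3=11, EF_Task 4=10, EF_Task 5=6, EF_Task 6=12) = 12; EF_Task 7 = 12+11 = 23
Expected project duration μ = 23 days. Critical path: Task 1 → Task 6 → Task 7.

Backward pass:
LF_Task 7 = 23; LS_Task 7 = 23−11 = 12
LF_Task 6 = LS_Task 7 = 12; LS_Task 6 = 12−10 = 2
LF_Task 5 = LS_Task 7 = 12; LS_Task 5 = 12−4 = 8
LF_Task 4 = LS_Task 7 = 12; LS_Task 4 = 12−7 = 5
LF_Task 3 = LS_Task 7 = 12; LS_Task 3 = 12−9 = 3
LF_Task 2 = min(LS_Task 4=5, LS_Task 7=12) = 5; LS_Task 2 = 5−3 = 2
LF_Task 1 = min(LS_Task 3=3, LS_Task 4=5, LS_Task 5=8, LS_Task 6=2) = 2; LS_Task 1 = 2−2 = 0
Slack_Task 5 = LS_Task 5 − ES_Task 5 = 8 − 2 = 6

6 days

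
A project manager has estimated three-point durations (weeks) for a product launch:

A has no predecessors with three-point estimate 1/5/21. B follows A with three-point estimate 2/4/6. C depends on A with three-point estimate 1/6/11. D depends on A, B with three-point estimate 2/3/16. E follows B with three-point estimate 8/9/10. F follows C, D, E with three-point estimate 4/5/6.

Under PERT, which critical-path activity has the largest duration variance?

te_A = (1 + 4·5 + 21)/6 = 42/6 = 7; σ²_A = ((21−1)/6)² = 11.111
te_B = (2 + 4·4 + 6)/6 = 24/6 = 4; σ²_B = ((6−2)/6)² = 0.444
te_C = (1 + 4·6 + 11)/6 = 36/6 = 6; σ²_C = ((11−1)/6)² = 2.778
te_D = (2 + 4·3 + 16)/6 = 30/6 = 5; σ²_D = ((16−2)/6)² = 5.444
te_E = (8 + 4·9 + 10)/6 = 54/6 = 9; σ²_E = ((10−8)/6)² = 0.111
te_F = (4 + 4·5 + 6)/6 = 30/6 = 5; σ²_F = ((6−4)/6)² = 0.111

Forward pass:
ES_A = 0; EF_A = 7
ES_B = 7; EF_B = 7+4 = 11
ES_C = 7; EF_C = 7+6 = 13
ES_D = max(EF_A=7, EF_B=11) = 11; EF_D = 11+5 = 16
ES_E = 11; EF_E = 11+9 = 20
ES_F = max(EF_C=13, EF_D=16, EF_E=20) = 20; EF_F = 20+5 = 25
Expected project duration μ = 25 weeks. Critical path: A → B → E → F.

Variances on critical path: σ²_A=11.111, σ²_B=0.444, σ²_E=0.111, σ²_F=0.111.
Largest is σ²_A = 11.111.

A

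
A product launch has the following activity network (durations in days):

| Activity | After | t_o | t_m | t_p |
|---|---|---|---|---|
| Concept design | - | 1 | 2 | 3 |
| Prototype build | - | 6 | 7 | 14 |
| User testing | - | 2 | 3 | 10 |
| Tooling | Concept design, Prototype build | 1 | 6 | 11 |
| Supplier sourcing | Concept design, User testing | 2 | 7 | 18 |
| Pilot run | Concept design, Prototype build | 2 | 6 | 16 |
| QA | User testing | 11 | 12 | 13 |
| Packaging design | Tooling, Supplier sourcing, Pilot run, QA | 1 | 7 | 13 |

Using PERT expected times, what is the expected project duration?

23 days

te_Concept design = (1 + 4·2 + 3)/6 = 12/6 = 2
te_Prototype build = (6 + 4·7 + 14)/6 = 48/6 = 8
te_User testing = (2 + 4·3 + 10)/6 = 24/6 = 4
te_Tooling = (1 + 4·6 + 11)/6 = 36/6 = 6
te_Supplier sourcing = (2 + 4·7 + 18)/6 = 48/6 = 8
te_Pilot run = (2 + 4·6 + 16)/6 = 42/6 = 7
te_QA = (11 + 4·12 + 13)/6 = 72/6 = 12
te_Packaging design = (1 + 4·7 + 13)/6 = 42/6 = 7

Forward pass:
ES_Concept design = 0; EF_Concept design = 2
ES_Prototype build = 0; EF_Prototype build = 8
ES_User testing = 0; EF_User testing = 4
ES_Tooling = max(EF_Concept design=2, EF_Prototype build=8) = 8; EF_Tooling = 8+6 = 14
ES_Supplier sourcing = max(EF_Concept design=2, EF_User testing=4) = 4; EF_Supplier sourcing = 4+8 = 12
ES_Pilot run = max(EF_Concept design=2, EF_Prototype build=8) = 8; EF_Pilot run = 8+7 = 15
ES_QA = 4; EF_QA = 4+12 = 16
ES_Packaging design = max(EF_Tooling=14, EF_Supplier sourcing=12, EF_Pilot run=15, EF_QA=16) = 16; EF_Packaging design = 16+7 = 23
Expected project duration μ = 23 days. Critical path: User testing → QA → Packaging design.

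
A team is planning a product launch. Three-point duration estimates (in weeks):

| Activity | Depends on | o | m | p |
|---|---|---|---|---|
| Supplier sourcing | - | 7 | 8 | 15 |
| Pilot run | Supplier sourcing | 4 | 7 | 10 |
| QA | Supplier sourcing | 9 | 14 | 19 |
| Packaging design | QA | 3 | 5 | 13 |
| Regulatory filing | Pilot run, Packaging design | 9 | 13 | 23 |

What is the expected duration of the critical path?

te_Supplier sourcing = (7 + 4·8 + 15)/6 = 54/6 = 9
te_Pilot run = (4 + 4·7 + 10)/6 = 42/6 = 7
te_QA = (9 + 4·14 + 19)/6 = 84/6 = 14
te_Packaging design = (3 + 4·5 + 13)/6 = 36/6 = 6
te_Regulatory filing = (9 + 4·13 + 23)/6 = 84/6 = 14

Forward pass:
ES_Supplier sourcing = 0; EF_Supplier sourcing = 9
ES_Pilot run = 9; EF_Pilot run = 9+7 = 16
ES_QA = 9; EF_QA = 9+14 = 23
ES_Packaging design = 23; EF_Packaging design = 23+6 = 29
ES_Regulatory filing = max(EF_Pilot run=16, EF_Packaging design=29) = 29; EF_Regulatory filing = 29+14 = 43
Expected project duration μ = 43 weeks. Critical path: Supplier sourcing → QA → Packaging design → Regulatory filing.

43 weeks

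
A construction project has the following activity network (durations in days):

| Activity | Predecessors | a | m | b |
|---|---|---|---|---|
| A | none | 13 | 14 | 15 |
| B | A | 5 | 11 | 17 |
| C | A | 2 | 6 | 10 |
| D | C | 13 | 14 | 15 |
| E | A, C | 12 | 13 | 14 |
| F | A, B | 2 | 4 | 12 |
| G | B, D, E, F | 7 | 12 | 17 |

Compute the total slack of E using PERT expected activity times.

te_A = (13 + 4·14 + 15)/6 = 84/6 = 14
te_B = (5 + 4·11 + 17)/6 = 66/6 = 11
te_C = (2 + 4·6 + 10)/6 = 36/6 = 6
te_D = (13 + 4·14 + 15)/6 = 84/6 = 14
te_E = (12 + 4·13 + 14)/6 = 78/6 = 13
te_F = (2 + 4·4 + 12)/6 = 30/6 = 5
te_G = (7 + 4·12 + 17)/6 = 72/6 = 12

Forward pass:
ES_A = 0; EF_A = 14
ES_B = 14; EF_B = 14+11 = 25
ES_C = 14; EF_C = 14+6 = 20
ES_D = 20; EF_D = 20+14 = 34
ES_E = max(EF_A=14, EF_C=20) = 20; EF_E = 20+13 = 33
ES_F = max(EF_A=14, EF_B=25) = 25; EF_F = 25+5 = 30
ES_G = max(EF_B=25, EF_D=34, EF_E=33, EF_F=30) = 34; EF_G = 34+12 = 46
Expected project duration μ = 46 days. Critical path: A → C → D → G.

Backward pass:
LF_G = 46; LS_G = 46−12 = 34
LF_F = LS_G = 34; LS_F = 34−5 = 29
LF_E = LS_G = 34; LS_E = 34−13 = 21
LF_D = LS_G = 34; LS_D = 34−14 = 20
LF_C = min(LS_D=20, LS_E=21) = 20; LS_C = 20−6 = 14
LF_B = min(LS_F=29, LS_G=34) = 29; LS_B = 29−11 = 18
LF_A = min(LS_B=18, LS_C=14, LS_E=21, LS_F=29) = 14; LS_A = 14−14 = 0
Slack_E = LS_E − ES_E = 21 − 20 = 1

1 days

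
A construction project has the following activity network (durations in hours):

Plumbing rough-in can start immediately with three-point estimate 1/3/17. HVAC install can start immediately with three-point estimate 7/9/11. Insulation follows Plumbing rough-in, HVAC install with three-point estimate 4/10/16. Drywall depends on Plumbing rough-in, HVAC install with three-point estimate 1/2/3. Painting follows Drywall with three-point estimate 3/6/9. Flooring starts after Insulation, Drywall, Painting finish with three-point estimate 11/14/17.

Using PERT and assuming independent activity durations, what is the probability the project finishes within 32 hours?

te_Plumbing rough-in = (1 + 4·3 + 17)/6 = 30/6 = 5; σ²_Plumbing rough-in = ((17−1)/6)² = 7.111
te_HVAC install = (7 + 4·9 + 11)/6 = 54/6 = 9; σ²_HVAC install = ((11−7)/6)² = 0.444
te_Insulation = (4 + 4·10 + 16)/6 = 60/6 = 10; σ²_Insulation = ((16−4)/6)² = 4.000
te_Drywall = (1 + 4·2 + 3)/6 = 12/6 = 2; σ²_Drywall = ((3−1)/6)² = 0.111
te_Painting = (3 + 4·6 + 9)/6 = 36/6 = 6; σ²_Painting = ((9−3)/6)² = 1.000
te_Flooring = (11 + 4·14 + 17)/6 = 84/6 = 14; σ²_Flooring = ((17−11)/6)² = 1.000

Forward pass:
ES_Plumbing rough-in = 0; EF_Plumbing rough-in = 5
ES_HVAC install = 0; EF_HVAC install = 9
ES_Insulation = max(EF_Plumbing rough-in=5, EF_HVAC install=9) = 9; EF_Insulation = 9+10 = 19
ES_Drywall = max(EF_Plumbing rough-in=5, EF_HVAC install=9) = 9; EF_Drywall = 9+2 = 11
ES_Painting = 11; EF_Painting = 11+6 = 17
ES_Flooring = max(EF_Insulation=19, EF_Drywall=11, EF_Painting=17) = 19; EF_Flooring = 19+14 = 33
Expected project duration μ = 33 hours. Critical path: HVAC install → Insulation → Flooring.

Variance along critical path = 0.444 + 4.000 + 1.000 = 5.444; σ = √5.444 = 2.333 hours.
Z = (32 − 33) / 2.333 = -0.429
P(T ≤ 32) = Φ(-0.429) ≈ 0.334

0.334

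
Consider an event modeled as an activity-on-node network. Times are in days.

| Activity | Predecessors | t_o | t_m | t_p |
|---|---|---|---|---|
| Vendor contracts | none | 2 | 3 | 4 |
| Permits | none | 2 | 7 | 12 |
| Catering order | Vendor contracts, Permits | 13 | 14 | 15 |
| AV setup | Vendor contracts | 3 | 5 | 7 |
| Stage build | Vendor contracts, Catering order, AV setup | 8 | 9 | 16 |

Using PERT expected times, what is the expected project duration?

31 days

te_Vendor contracts = (2 + 4·3 + 4)/6 = 18/6 = 3
te_Permits = (2 + 4·7 + 12)/6 = 42/6 = 7
te_Catering order = (13 + 4·14 + 15)/6 = 84/6 = 14
te_AV setup = (3 + 4·5 + 7)/6 = 30/6 = 5
te_Stage build = (8 + 4·9 + 16)/6 = 60/6 = 10

Forward pass:
ES_Vendor contracts = 0; EF_Vendor contracts = 3
ES_Permits = 0; EF_Permits = 7
ES_Catering order = max(EF_Vendor contracts=3, EF_Permits=7) = 7; EF_Catering order = 7+14 = 21
ES_AV setup = 3; EF_AV setup = 3+5 = 8
ES_Stage build = max(EF_Vendor contracts=3, EF_Catering order=21, EF_AV setup=8) = 21; EF_Stage build = 21+10 = 31
Expected project duration μ = 31 days. Critical path: Permits → Catering order → Stage build.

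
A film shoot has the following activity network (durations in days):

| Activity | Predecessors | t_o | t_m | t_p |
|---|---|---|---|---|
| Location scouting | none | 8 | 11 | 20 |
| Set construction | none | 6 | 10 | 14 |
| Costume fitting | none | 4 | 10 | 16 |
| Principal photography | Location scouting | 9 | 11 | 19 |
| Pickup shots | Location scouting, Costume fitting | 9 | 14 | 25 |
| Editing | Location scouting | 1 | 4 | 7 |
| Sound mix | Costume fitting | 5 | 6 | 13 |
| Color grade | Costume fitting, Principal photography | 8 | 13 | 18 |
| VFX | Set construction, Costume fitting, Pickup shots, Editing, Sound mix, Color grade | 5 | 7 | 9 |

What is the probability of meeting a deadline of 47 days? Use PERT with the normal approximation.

te_Location scouting = (8 + 4·11 + 20)/6 = 72/6 = 12; σ²_Location scouting = ((20−8)/6)² = 4.000
te_Set construction = (6 + 4·10 + 14)/6 = 60/6 = 10; σ²_Set construction = ((14−6)/6)² = 1.778
te_Costume fitting = (4 + 4·10 + 16)/6 = 60/6 = 10; σ²_Costume fitting = ((16−4)/6)² = 4.000
te_Principal photography = (9 + 4·11 + 19)/6 = 72/6 = 12; σ²_Principal photography = ((19−9)/6)² = 2.778
te_Pickup shots = (9 + 4·14 + 25)/6 = 90/6 = 15; σ²_Pickup shots = ((25−9)/6)² = 7.111
te_Editing = (1 + 4·4 + 7)/6 = 24/6 = 4; σ²_Editing = ((7−1)/6)² = 1.000
te_Sound mix = (5 + 4·6 + 13)/6 = 42/6 = 7; σ²_Sound mix = ((13−5)/6)² = 1.778
te_Color grade = (8 + 4·13 + 18)/6 = 78/6 = 13; σ²_Color grade = ((18−8)/6)² = 2.778
te_VFX = (5 + 4·7 + 9)/6 = 42/6 = 7; σ²_VFX = ((9−5)/6)² = 0.444

Forward pass:
ES_Location scouting = 0; EF_Location scouting = 12
ES_Set construction = 0; EF_Set construction = 10
ES_Costume fitting = 0; EF_Costume fitting = 10
ES_Principal photography = 12; EF_Principal photography = 12+12 = 24
ES_Pickup shots = max(EF_Location scouting=12, EF_Costume fitting=10) = 12; EF_Pickup shots = 12+15 = 27
ES_Editing = 12; EF_Editing = 12+4 = 16
ES_Sound mix = 10; EF_Sound mix = 10+7 = 17
ES_Color grade = max(EF_Costume fitting=10, EF_Principal photography=24) = 24; EF_Color grade = 24+13 = 37
ES_VFX = max(EF_Set construction=10, EF_Costume fitting=10, EF_Pickup shots=27, EF_Editing=16, EF_Sound mix=17, EF_Color grade=37) = 37; EF_VFX = 37+7 = 44
Expected project duration μ = 44 days. Critical path: Location scouting → Principal photography → Color grade → VFX.

Variance along critical path = 4.000 + 2.778 + 2.778 + 0.444 = 10.000; σ = √10.000 = 3.162 days.
Z = (47 − 44) / 3.162 = 0.949
P(T ≤ 47) = Φ(0.949) ≈ 0.829

0.829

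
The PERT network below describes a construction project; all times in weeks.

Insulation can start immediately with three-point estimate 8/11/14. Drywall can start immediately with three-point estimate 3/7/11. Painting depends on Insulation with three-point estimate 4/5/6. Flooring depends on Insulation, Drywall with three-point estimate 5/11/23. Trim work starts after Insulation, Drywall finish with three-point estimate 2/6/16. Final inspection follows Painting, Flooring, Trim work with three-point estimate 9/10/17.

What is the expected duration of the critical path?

34 weeks

te_Insulation = (8 + 4·11 + 14)/6 = 66/6 = 11
te_Drywall = (3 + 4·7 + 11)/6 = 42/6 = 7
te_Painting = (4 + 4·5 + 6)/6 = 30/6 = 5
te_Flooring = (5 + 4·11 + 23)/6 = 72/6 = 12
te_Trim work = (2 + 4·6 + 16)/6 = 42/6 = 7
te_Final inspection = (9 + 4·10 + 17)/6 = 66/6 = 11

Forward pass:
ES_Insulation = 0; EF_Insulation = 11
ES_Drywall = 0; EF_Drywall = 7
ES_Painting = 11; EF_Painting = 11+5 = 16
ES_Flooring = max(EF_Insulation=11, EF_Drywall=7) = 11; EF_Flooring = 11+12 = 23
ES_Trim work = max(EF_Insulation=11, EF_Drywall=7) = 11; EF_Trim work = 11+7 = 18
ES_Final inspection = max(EF_Painting=16, EF_Flooring=23, EF_Trim work=18) = 23; EF_Final inspection = 23+11 = 34
Expected project duration μ = 34 weeks. Critical path: Insulation → Flooring → Final inspection.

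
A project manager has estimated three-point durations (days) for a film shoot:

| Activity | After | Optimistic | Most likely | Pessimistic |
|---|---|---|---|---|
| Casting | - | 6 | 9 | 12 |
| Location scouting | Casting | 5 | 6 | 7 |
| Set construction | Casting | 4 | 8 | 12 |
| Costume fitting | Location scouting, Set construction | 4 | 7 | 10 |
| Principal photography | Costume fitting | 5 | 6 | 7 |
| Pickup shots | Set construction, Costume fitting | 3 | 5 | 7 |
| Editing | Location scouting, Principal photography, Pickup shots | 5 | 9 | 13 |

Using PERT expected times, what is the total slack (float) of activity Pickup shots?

te_Casting = (6 + 4·9 + 12)/6 = 54/6 = 9
te_Location scouting = (5 + 4·6 + 7)/6 = 36/6 = 6
te_Set construction = (4 + 4·8 + 12)/6 = 48/6 = 8
te_Costume fitting = (4 + 4·7 + 10)/6 = 42/6 = 7
te_Principal photography = (5 + 4·6 + 7)/6 = 36/6 = 6
te_Pickup shots = (3 + 4·5 + 7)/6 = 30/6 = 5
te_Editing = (5 + 4·9 + 13)/6 = 54/6 = 9

Forward pass:
ES_Casting = 0; EF_Casting = 9
ES_Location scouting = 9; EF_Location scouting = 9+6 = 15
ES_Set construction = 9; EF_Set construction = 9+8 = 17
ES_Costume fitting = max(EF_Location scouting=15, EF_Set construction=17) = 17; EF_Costume fitting = 17+7 = 24
ES_Principal photography = 24; EF_Principal photography = 24+6 = 30
ES_Pickup shots = max(EF_Set construction=17, EF_Costume fitting=24) = 24; EF_Pickup shots = 24+5 = 29
ES_Editing = max(EF_Location scouting=15, EF_Principal photography=30, EF_Pickup shots=29) = 30; EF_Editing = 30+9 = 39
Expected project duration μ = 39 days. Critical path: Casting → Set construction → Costume fitting → Principal photography → Editing.

Backward pass:
LF_Editing = 39; LS_Editing = 39−9 = 30
LF_Pickup shots = LS_Editing = 30; LS_Pickup shots = 30−5 = 25
LF_Principal photography = LS_Editing = 30; LS_Principal photography = 30−6 = 24
LF_Costume fitting = min(LS_Principal photography=24, LS_Pickup shots=25) = 24; LS_Costume fitting = 24−7 = 17
LF_Set construction = min(LS_Costume fitting=17, LS_Pickup shots=25) = 17; LS_Set construction = 17−8 = 9
LF_Location scouting = min(LS_Costume fitting=17, LS_Editing=30) = 17; LS_Location scouting = 17−6 = 11
LF_Casting = min(LS_Location scouting=11, LS_Set construction=9) = 9; LS_Casting = 9−9 = 0
Slack_Pickup shots = LS_Pickup shots − ES_Pickup shots = 25 − 24 = 1

1 days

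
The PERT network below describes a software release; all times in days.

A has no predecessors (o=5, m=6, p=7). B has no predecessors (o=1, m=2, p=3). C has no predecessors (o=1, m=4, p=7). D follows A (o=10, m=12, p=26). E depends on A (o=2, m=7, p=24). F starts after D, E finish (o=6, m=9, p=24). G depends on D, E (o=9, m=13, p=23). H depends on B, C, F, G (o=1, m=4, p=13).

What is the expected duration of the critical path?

39 days

te_A = (5 + 4·6 + 7)/6 = 36/6 = 6
te_B = (1 + 4·2 + 3)/6 = 12/6 = 2
te_C = (1 + 4·4 + 7)/6 = 24/6 = 4
te_D = (10 + 4·12 + 26)/6 = 84/6 = 14
te_E = (2 + 4·7 + 24)/6 = 54/6 = 9
te_F = (6 + 4·9 + 24)/6 = 66/6 = 11
te_G = (9 + 4·13 + 23)/6 = 84/6 = 14
te_H = (1 + 4·4 + 13)/6 = 30/6 = 5

Forward pass:
ES_A = 0; EF_A = 6
ES_B = 0; EF_B = 2
ES_C = 0; EF_C = 4
ES_D = 6; EF_D = 6+14 = 20
ES_E = 6; EF_E = 6+9 = 15
ES_F = max(EF_D=20, EF_E=15) = 20; EF_F = 20+11 = 31
ES_G = max(EF_D=20, EF_E=15) = 20; EF_G = 20+14 = 34
ES_H = max(EF_B=2, EF_C=4, EF_F=31, EF_G=34) = 34; EF_H = 34+5 = 39
Expected project duration μ = 39 days. Critical path: A → D → G → H.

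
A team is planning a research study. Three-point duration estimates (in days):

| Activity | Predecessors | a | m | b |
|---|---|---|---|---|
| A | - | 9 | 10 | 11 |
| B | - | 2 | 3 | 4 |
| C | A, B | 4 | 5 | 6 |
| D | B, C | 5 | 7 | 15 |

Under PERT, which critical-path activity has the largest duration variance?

te_A = (9 + 4·10 + 11)/6 = 60/6 = 10; σ²_A = ((11−9)/6)² = 0.111
te_B = (2 + 4·3 + 4)/6 = 18/6 = 3; σ²_B = ((4−2)/6)² = 0.111
te_C = (4 + 4·5 + 6)/6 = 30/6 = 5; σ²_C = ((6−4)/6)² = 0.111
te_D = (5 + 4·7 + 15)/6 = 48/6 = 8; σ²_D = ((15−5)/6)² = 2.778

Forward pass:
ES_A = 0; EF_A = 10
ES_B = 0; EF_B = 3
ES_C = max(EF_A=10, EF_B=3) = 10; EF_C = 10+5 = 15
ES_D = max(EF_B=3, EF_C=15) = 15; EF_D = 15+8 = 23
Expected project duration μ = 23 days. Critical path: A → C → D.

Variances on critical path: σ²_A=0.111, σ²_C=0.111, σ²_D=2.778.
Largest is σ²_D = 2.778.

D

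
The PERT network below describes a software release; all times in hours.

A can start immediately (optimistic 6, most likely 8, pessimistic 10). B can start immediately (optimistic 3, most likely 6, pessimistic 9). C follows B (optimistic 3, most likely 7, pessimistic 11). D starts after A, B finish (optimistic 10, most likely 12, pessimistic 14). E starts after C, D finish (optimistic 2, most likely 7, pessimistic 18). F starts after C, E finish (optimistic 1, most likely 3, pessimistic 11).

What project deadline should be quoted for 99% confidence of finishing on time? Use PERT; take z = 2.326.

39.6 hours

te_A = (6 + 4·8 + 10)/6 = 48/6 = 8; σ²_A = ((10−6)/6)² = 0.444
te_B = (3 + 4·6 + 9)/6 = 36/6 = 6; σ²_B = ((9−3)/6)² = 1.000
te_C = (3 + 4·7 + 11)/6 = 42/6 = 7; σ²_C = ((11−3)/6)² = 1.778
te_D = (10 + 4·12 + 14)/6 = 72/6 = 12; σ²_D = ((14−10)/6)² = 0.444
te_E = (2 + 4·7 + 18)/6 = 48/6 = 8; σ²_E = ((18−2)/6)² = 7.111
te_F = (1 + 4·3 + 11)/6 = 24/6 = 4; σ²_F = ((11−1)/6)² = 2.778

Forward pass:
ES_A = 0; EF_A = 8
ES_B = 0; EF_B = 6
ES_C = 6; EF_C = 6+7 = 13
ES_D = max(EF_A=8, EF_B=6) = 8; EF_D = 8+12 = 20
ES_E = max(EF_C=13, EF_D=20) = 20; EF_E = 20+8 = 28
ES_F = max(EF_C=13, EF_E=28) = 28; EF_F = 28+4 = 32
Expected project duration μ = 32 hours. Critical path: A → D → E → F.

Variance along critical path = 0.444 + 0.444 + 7.111 + 2.778 = 10.778; σ = 3.283 hours.
D = μ + z·σ = 32 + 2.326·3.283 = 39.6 hours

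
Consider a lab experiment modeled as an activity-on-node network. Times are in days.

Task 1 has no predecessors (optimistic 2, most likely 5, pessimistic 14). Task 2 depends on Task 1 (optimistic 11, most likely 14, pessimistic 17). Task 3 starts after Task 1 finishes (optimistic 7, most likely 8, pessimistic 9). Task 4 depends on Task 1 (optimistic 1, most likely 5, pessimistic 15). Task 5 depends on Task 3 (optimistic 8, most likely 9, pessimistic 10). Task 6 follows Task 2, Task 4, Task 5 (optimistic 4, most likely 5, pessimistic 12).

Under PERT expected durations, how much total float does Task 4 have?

te_Task 1 = (2 + 4·5 + 14)/6 = 36/6 = 6
te_Task 2 = (11 + 4·14 + 17)/6 = 84/6 = 14
te_Task 3 = (7 + 4·8 + 9)/6 = 48/6 = 8
te_Task 4 = (1 + 4·5 + 15)/6 = 36/6 = 6
te_Task 5 = (8 + 4·9 + 10)/6 = 54/6 = 9
te_Task 6 = (4 + 4·5 + 12)/6 = 36/6 = 6

Forward pass:
ES_Task 1 = 0; EF_Task 1 = 6
ES_Task 2 = 6; EF_Task 2 = 6+14 = 20
ES_Task 3 = 6; EF_Task 3 = 6+8 = 14
ES_Task 4 = 6; EF_Task 4 = 6+6 = 12
ES_Task 5 = 14; EF_Task 5 = 14+9 = 23
ES_Task 6 = max(EF_Task 2=20, EF_Task 4=12, EF_Task 5=23) = 23; EF_Task 6 = 23+6 = 29
Expected project duration μ = 29 days. Critical path: Task 1 → Task 3 → Task 5 → Task 6.

Backward pass:
LF_Task 6 = 29; LS_Task 6 = 29−6 = 23
LF_Task 5 = LS_Task 6 = 23; LS_Task 5 = 23−9 = 14
LF_Task 4 = LS_Task 6 = 23; LS_Task 4 = 23−6 = 17
LF_Task 3 = LS_Task 5 = 14; LS_Task 3 = 14−8 = 6
LF_Task 2 = LS_Task 6 = 23; LS_Task 2 = 23−14 = 9
LF_Task 1 = min(LS_Task 2=9, LS_Task 3=6, LS_Task 4=17) = 6; LS_Task 1 = 6−6 = 0
Slack_Task 4 = LS_Task 4 − ES_Task 4 = 17 − 6 = 11

11 days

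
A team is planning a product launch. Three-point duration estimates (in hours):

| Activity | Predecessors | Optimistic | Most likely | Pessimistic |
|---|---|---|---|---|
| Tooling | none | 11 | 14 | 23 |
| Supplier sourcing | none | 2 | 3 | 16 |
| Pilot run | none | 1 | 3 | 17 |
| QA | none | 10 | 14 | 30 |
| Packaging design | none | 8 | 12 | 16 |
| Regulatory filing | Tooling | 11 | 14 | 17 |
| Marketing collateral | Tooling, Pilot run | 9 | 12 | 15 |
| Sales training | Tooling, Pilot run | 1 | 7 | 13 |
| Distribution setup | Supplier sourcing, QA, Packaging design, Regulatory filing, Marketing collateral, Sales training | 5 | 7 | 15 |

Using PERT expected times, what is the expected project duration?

te_Tooling = (11 + 4·14 + 23)/6 = 90/6 = 15
te_Supplier sourcing = (2 + 4·3 + 16)/6 = 30/6 = 5
te_Pilot run = (1 + 4·3 + 17)/6 = 30/6 = 5
te_QA = (10 + 4·14 + 30)/6 = 96/6 = 16
te_Packaging design = (8 + 4·12 + 16)/6 = 72/6 = 12
te_Regulatory filing = (11 + 4·14 + 17)/6 = 84/6 = 14
te_Marketing collateral = (9 + 4·12 + 15)/6 = 72/6 = 12
te_Sales training = (1 + 4·7 + 13)/6 = 42/6 = 7
te_Distribution setup = (5 + 4·7 + 15)/6 = 48/6 = 8

Forward pass:
ES_Tooling = 0; EF_Tooling = 15
ES_Supplier sourcing = 0; EF_Supplier sourcing = 5
ES_Pilot run = 0; EF_Pilot run = 5
ES_QA = 0; EF_QA = 16
ES_Packaging design = 0; EF_Packaging design = 12
ES_Regulatory filing = 15; EF_Regulatory filing = 15+14 = 29
ES_Marketing collateral = max(EF_Tooling=15, EF_Pilot run=5) = 15; EF_Marketing collateral = 15+12 = 27
ES_Sales training = max(EF_Tooling=15, EF_Pilot run=5) = 15; EF_Sales training = 15+7 = 22
ES_Distribution setup = max(EF_Supplier sourcing=5, EF_QA=16, EF_Packaging design=12, EF_Regulatory filing=29, EF_Marketing collateral=27, EF_Sales training=22) = 29; EF_Distribution setup = 29+8 = 37
Expected project duration μ = 37 hours. Critical path: Tooling → Regulatory filing → Distribution setup.

37 hours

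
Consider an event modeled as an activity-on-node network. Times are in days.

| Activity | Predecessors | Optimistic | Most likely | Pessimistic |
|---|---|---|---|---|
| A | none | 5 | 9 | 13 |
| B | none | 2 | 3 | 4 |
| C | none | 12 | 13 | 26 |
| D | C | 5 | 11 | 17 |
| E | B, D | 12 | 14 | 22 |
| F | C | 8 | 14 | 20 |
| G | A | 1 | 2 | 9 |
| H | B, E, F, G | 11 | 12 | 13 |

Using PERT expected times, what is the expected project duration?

te_A = (5 + 4·9 + 13)/6 = 54/6 = 9
te_B = (2 + 4·3 + 4)/6 = 18/6 = 3
te_C = (12 + 4·13 + 26)/6 = 90/6 = 15
te_D = (5 + 4·11 + 17)/6 = 66/6 = 11
te_E = (12 + 4·14 + 22)/6 = 90/6 = 15
te_F = (8 + 4·14 + 20)/6 = 84/6 = 14
te_G = (1 + 4·2 + 9)/6 = 18/6 = 3
te_H = (11 + 4·12 + 13)/6 = 72/6 = 12

Forward pass:
ES_A = 0; EF_A = 9
ES_B = 0; EF_B = 3
ES_C = 0; EF_C = 15
ES_D = 15; EF_D = 15+11 = 26
ES_E = max(EF_B=3, EF_D=26) = 26; EF_E = 26+15 = 41
ES_F = 15; EF_F = 15+14 = 29
ES_G = 9; EF_G = 9+3 = 12
ES_H = max(EF_B=3, EF_E=41, EF_F=29, EF_G=12) = 41; EF_H = 41+12 = 53
Expected project duration μ = 53 days. Critical path: C → D → E → H.

53 days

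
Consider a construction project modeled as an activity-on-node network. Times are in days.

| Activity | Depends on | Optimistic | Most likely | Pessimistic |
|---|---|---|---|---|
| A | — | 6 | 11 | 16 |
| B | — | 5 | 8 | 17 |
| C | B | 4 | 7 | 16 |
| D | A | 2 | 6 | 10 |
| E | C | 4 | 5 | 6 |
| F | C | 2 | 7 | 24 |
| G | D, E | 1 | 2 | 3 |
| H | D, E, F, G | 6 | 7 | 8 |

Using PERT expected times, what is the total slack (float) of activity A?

te_A = (6 + 4·11 + 16)/6 = 66/6 = 11
te_B = (5 + 4·8 + 17)/6 = 54/6 = 9
te_C = (4 + 4·7 + 16)/6 = 48/6 = 8
te_D = (2 + 4·6 + 10)/6 = 36/6 = 6
te_E = (4 + 4·5 + 6)/6 = 30/6 = 5
te_F = (2 + 4·7 + 24)/6 = 54/6 = 9
te_G = (1 + 4·2 + 3)/6 = 12/6 = 2
te_H = (6 + 4·7 + 8)/6 = 42/6 = 7

Forward pass:
ES_A = 0; EF_A = 11
ES_B = 0; EF_B = 9
ES_C = 9; EF_C = 9+8 = 17
ES_D = 11; EF_D = 11+6 = 17
ES_E = 17; EF_E = 17+5 = 22
ES_F = 17; EF_F = 17+9 = 26
ES_G = max(EF_D=17, EF_E=22) = 22; EF_G = 22+2 = 24
ES_H = max(EF_D=17, EF_E=22, EF_F=26, EF_G=24) = 26; EF_H = 26+7 = 33
Expected project duration μ = 33 days. Critical path: B → C → F → H.

Backward pass:
LF_H = 33; LS_H = 33−7 = 26
LF_G = LS_H = 26; LS_G = 26−2 = 24
LF_F = LS_H = 26; LS_F = 26−9 = 17
LF_E = min(LS_G=24, LS_H=26) = 24; LS_E = 24−5 = 19
LF_D = min(LS_G=24, LS_H=26) = 24; LS_D = 24−6 = 18
LF_C = min(LS_E=19, LS_F=17) = 17; LS_C = 17−8 = 9
LF_B = LS_C = 9; LS_B = 9−9 = 0
LF_A = LS_D = 18; LS_A = 18−11 = 7
Slack_A = LS_A − ES_A = 7 − 0 = 7

7 days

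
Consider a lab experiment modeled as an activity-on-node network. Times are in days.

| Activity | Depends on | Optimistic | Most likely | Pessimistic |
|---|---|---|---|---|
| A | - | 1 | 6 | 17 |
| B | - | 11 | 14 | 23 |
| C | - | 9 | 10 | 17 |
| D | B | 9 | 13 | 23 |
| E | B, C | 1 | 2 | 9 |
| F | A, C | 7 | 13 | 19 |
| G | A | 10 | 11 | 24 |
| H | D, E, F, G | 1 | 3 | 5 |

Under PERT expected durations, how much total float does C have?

5 days

te_A = (1 + 4·6 + 17)/6 = 42/6 = 7
te_B = (11 + 4·14 + 23)/6 = 90/6 = 15
te_C = (9 + 4·10 + 17)/6 = 66/6 = 11
te_D = (9 + 4·13 + 23)/6 = 84/6 = 14
te_E = (1 + 4·2 + 9)/6 = 18/6 = 3
te_F = (7 + 4·13 + 19)/6 = 78/6 = 13
te_G = (10 + 4·11 + 24)/6 = 78/6 = 13
te_H = (1 + 4·3 + 5)/6 = 18/6 = 3

Forward pass:
ES_A = 0; EF_A = 7
ES_B = 0; EF_B = 15
ES_C = 0; EF_C = 11
ES_D = 15; EF_D = 15+14 = 29
ES_E = max(EF_B=15, EF_C=11) = 15; EF_E = 15+3 = 18
ES_F = max(EF_A=7, EF_C=11) = 11; EF_F = 11+13 = 24
ES_G = 7; EF_G = 7+13 = 20
ES_H = max(EF_D=29, EF_E=18, EF_F=24, EF_G=20) = 29; EF_H = 29+3 = 32
Expected project duration μ = 32 days. Critical path: B → D → H.

Backward pass:
LF_H = 32; LS_H = 32−3 = 29
LF_G = LS_H = 29; LS_G = 29−13 = 16
LF_F = LS_H = 29; LS_F = 29−13 = 16
LF_E = LS_H = 29; LS_E = 29−3 = 26
LF_D = LS_H = 29; LS_D = 29−14 = 15
LF_C = min(LS_E=26, LS_F=16) = 16; LS_C = 16−11 = 5
LF_B = min(LS_D=15, LS_E=26) = 15; LS_B = 15−15 = 0
LF_A = min(LS_F=16, LS_G=16) = 16; LS_A = 16−7 = 9
Slack_C = LS_C − ES_C = 5 − 0 = 5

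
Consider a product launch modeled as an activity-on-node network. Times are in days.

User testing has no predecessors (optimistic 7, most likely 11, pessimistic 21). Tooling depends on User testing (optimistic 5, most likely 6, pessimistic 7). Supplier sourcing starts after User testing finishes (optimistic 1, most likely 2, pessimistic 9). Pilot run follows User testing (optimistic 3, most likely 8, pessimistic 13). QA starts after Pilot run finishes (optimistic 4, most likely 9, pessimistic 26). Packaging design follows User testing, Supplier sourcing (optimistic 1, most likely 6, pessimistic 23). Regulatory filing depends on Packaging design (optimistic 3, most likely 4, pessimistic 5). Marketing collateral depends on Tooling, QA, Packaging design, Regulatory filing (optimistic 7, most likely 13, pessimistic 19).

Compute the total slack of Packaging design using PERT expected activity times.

te_User testing = (7 + 4·11 + 21)/6 = 72/6 = 12
te_Tooling = (5 + 4·6 + 7)/6 = 36/6 = 6
te_Supplier sourcing = (1 + 4·2 + 9)/6 = 18/6 = 3
te_Pilot run = (3 + 4·8 + 13)/6 = 48/6 = 8
te_QA = (4 + 4·9 + 26)/6 = 66/6 = 11
te_Packaging design = (1 + 4·6 + 23)/6 = 48/6 = 8
te_Regulatory filing = (3 + 4·4 + 5)/6 = 24/6 = 4
te_Marketing collateral = (7 + 4·13 + 19)/6 = 78/6 = 13

Forward pass:
ES_User testing = 0; EF_User testing = 12
ES_Tooling = 12; EF_Tooling = 12+6 = 18
ES_Supplier sourcing = 12; EF_Supplier sourcing = 12+3 = 15
ES_Pilot run = 12; EF_Pilot run = 12+8 = 20
ES_QA = 20; EF_QA = 20+11 = 31
ES_Packaging design = max(EF_User testing=12, EF_Supplier sourcing=15) = 15; EF_Packaging design = 15+8 = 23
ES_Regulatory filing = 23; EF_Regulatory filing = 23+4 = 27
ES_Marketing collateral = max(EF_Tooling=18, EF_QA=31, EF_Packaging design=23, EF_Regulatory filing=27) = 31; EF_Marketing collateral = 31+13 = 44
Expected project duration μ = 44 days. Critical path: User testing → Pilot run → QA → Marketing collateral.

Backward pass:
LF_Marketing collateral = 44; LS_Marketing collateral = 44−13 = 31
LF_Regulatory filing = LS_Marketing collateral = 31; LS_Regulatory filing = 31−4 = 27
LF_Packaging design = min(LS_Regulatory filing=27, LS_Marketing collateral=31) = 27; LS_Packaging design = 27−8 = 19
LF_QA = LS_Marketing collateral = 31; LS_QA = 31−11 = 20
LF_Pilot run = LS_QA = 20; LS_Pilot run = 20−8 = 12
LF_Supplier sourcing = LS_Packaging design = 19; LS_Supplier sourcing = 19−3 = 16
LF_Tooling = LS_Marketing collateral = 31; LS_Tooling = 31−6 = 25
LF_User testing = min(LS_Tooling=25, LS_Supplier sourcing=16, LS_Pilot run=12, LS_Packaging design=19) = 12; LS_User testing = 12−12 = 0
Slack_Packaging design = LS_Packaging design − ES_Packaging design = 19 − 15 = 4

4 days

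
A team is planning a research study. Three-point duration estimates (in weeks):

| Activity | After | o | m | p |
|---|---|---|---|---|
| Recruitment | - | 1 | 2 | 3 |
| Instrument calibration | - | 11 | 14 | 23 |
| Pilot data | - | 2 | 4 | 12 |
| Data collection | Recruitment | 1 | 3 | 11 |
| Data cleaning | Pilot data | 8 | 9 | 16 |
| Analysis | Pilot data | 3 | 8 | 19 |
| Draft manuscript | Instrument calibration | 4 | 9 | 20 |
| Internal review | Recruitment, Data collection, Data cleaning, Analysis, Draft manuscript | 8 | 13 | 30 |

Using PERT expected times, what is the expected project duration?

te_Recruitment = (1 + 4·2 + 3)/6 = 12/6 = 2
te_Instrument calibration = (11 + 4·14 + 23)/6 = 90/6 = 15
te_Pilot data = (2 + 4·4 + 12)/6 = 30/6 = 5
te_Data collection = (1 + 4·3 + 11)/6 = 24/6 = 4
te_Data cleaning = (8 + 4·9 + 16)/6 = 60/6 = 10
te_Analysis = (3 + 4·8 + 19)/6 = 54/6 = 9
te_Draft manuscript = (4 + 4·9 + 20)/6 = 60/6 = 10
te_Internal review = (8 + 4·13 + 30)/6 = 90/6 = 15

Forward pass:
ES_Recruitment = 0; EF_Recruitment = 2
ES_Instrument calibration = 0; EF_Instrument calibration = 15
ES_Pilot data = 0; EF_Pilot data = 5
ES_Data collection = 2; EF_Data collection = 2+4 = 6
ES_Data cleaning = 5; EF_Data cleaning = 5+10 = 15
ES_Analysis = 5; EF_Analysis = 5+9 = 14
ES_Draft manuscript = 15; EF_Draft manuscript = 15+10 = 25
ES_Internal review = max(EF_Recruitment=2, EF_Data collection=6, EF_Data cleaning=15, EF_Analysis=14, EF_Draft manuscript=25) = 25; EF_Internal review = 25+15 = 40
Expected project duration μ = 40 weeks. Critical path: Instrument calibration → Draft manuscript → Internal review.

40 weeks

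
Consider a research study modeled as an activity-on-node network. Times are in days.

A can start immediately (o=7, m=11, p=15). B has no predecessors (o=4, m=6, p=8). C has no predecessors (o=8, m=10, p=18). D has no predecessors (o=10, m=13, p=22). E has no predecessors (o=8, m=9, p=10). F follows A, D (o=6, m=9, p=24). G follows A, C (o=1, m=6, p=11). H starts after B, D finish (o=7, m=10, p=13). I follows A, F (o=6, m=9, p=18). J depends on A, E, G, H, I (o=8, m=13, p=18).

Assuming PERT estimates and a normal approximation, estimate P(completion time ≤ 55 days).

te_A = (7 + 4·11 + 15)/6 = 66/6 = 11; σ²_A = ((15−7)/6)² = 1.778
te_B = (4 + 4·6 + 8)/6 = 36/6 = 6; σ²_B = ((8−4)/6)² = 0.444
te_C = (8 + 4·10 + 18)/6 = 66/6 = 11; σ²_C = ((18−8)/6)² = 2.778
te_D = (10 + 4·13 + 22)/6 = 84/6 = 14; σ²_D = ((22−10)/6)² = 4.000
te_E = (8 + 4·9 + 10)/6 = 54/6 = 9; σ²_E = ((10−8)/6)² = 0.111
te_F = (6 + 4·9 + 24)/6 = 66/6 = 11; σ²_F = ((24−6)/6)² = 9.000
te_G = (1 + 4·6 + 11)/6 = 36/6 = 6; σ²_G = ((11−1)/6)² = 2.778
te_H = (7 + 4·10 + 13)/6 = 60/6 = 10; σ²_H = ((13−7)/6)² = 1.000
te_I = (6 + 4·9 + 18)/6 = 60/6 = 10; σ²_I = ((18−6)/6)² = 4.000
te_J = (8 + 4·13 + 18)/6 = 78/6 = 13; σ²_J = ((18−8)/6)² = 2.778

Forward pass:
ES_A = 0; EF_A = 11
ES_B = 0; EF_B = 6
ES_C = 0; EF_C = 11
ES_D = 0; EF_D = 14
ES_E = 0; EF_E = 9
ES_F = max(EF_A=11, EF_D=14) = 14; EF_F = 14+11 = 25
ES_G = max(EF_A=11, EF_C=11) = 11; EF_G = 11+6 = 17
ES_H = max(EF_B=6, EF_D=14) = 14; EF_H = 14+10 = 24
ES_I = max(EF_A=11, EF_F=25) = 25; EF_I = 25+10 = 35
ES_J = max(EF_A=11, EF_E=9, EF_G=17, EF_H=24, EF_I=35) = 35; EF_J = 35+13 = 48
Expected project duration μ = 48 days. Critical path: D → F → I → J.

Variance along critical path = 4.000 + 9.000 + 4.000 + 2.778 = 19.778; σ = √19.778 = 4.447 days.
Z = (55 − 48) / 4.447 = 1.574
P(T ≤ 55) = Φ(1.574) ≈ 0.942

0.942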